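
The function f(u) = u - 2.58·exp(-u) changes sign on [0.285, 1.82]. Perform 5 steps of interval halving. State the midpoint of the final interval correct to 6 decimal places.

0.980547

f(0.285000) = -1.655197, f(1.820000) = 1.401974 (opposite signs)
step 1: m = 1.052500, f(m) = 0.151915 > 0 → root in [0.285000, 1.052500]
step 2: m = 0.668750, f(m) = -0.653109 < 0 → root in [0.668750, 1.052500]
step 3: m = 0.860625, f(m) = -0.230451 < 0 → root in [0.860625, 1.052500]
step 4: m = 0.956562, f(m) = -0.034703 < 0 → root in [0.956562, 1.052500]
step 5: m = 1.004531, f(m) = 0.059693 > 0 → root in [0.956562, 1.004531]
Midpoint of [0.956562, 1.004531] = 0.980547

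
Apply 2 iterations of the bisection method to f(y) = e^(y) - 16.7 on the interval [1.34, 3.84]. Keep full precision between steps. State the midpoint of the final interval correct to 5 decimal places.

2.90250

f(1.340000) = -12.880956, f(3.840000) = 29.825474 (opposite signs)
step 1: m = 2.590000, f(m) = -3.370228 < 0 → root in [2.590000, 3.840000]
step 2: m = 3.215000, f(m) = 8.203292 > 0 → root in [2.590000, 3.215000]
Midpoint of [2.590000, 3.215000] = 2.902500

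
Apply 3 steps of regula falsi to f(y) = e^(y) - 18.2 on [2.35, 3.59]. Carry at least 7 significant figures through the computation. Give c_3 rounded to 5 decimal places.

2.88416

False-position update: c = (a·f(b) − b·f(a))/(f(b) − f(a)); replace the endpoint whose sign matches f(c).
f(2.350000) = -7.714430, f(3.590000) = 18.034076
step 1: c = 2.721513, f(c) = -2.996699 < 0 → new bracket [2.721513, 3.590000]
step 2: c = 2.845264, f(c) = -0.993894 < 0 → new bracket [2.845264, 3.590000]
step 3: c = 2.884164, f(c) = -0.311387 < 0 → new bracket [2.884164, 3.590000]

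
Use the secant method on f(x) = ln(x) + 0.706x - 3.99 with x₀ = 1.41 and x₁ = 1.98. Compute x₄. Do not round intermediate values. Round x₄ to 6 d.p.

f(x_0) = -2.650950, f(x_1) = -1.909023
x_2 = 1.980000 - (-1.909023)·(1.980000 - 1.410000)/(-1.909023 - (-2.650950)) = 3.446644; f(x_2) = -0.319268
x_3 = 3.446644 - (-0.319268)·(3.446644 - 1.980000)/(-0.319268 - (-1.909023)) = 3.741188; f(x_3) = -0.029318
x_4 = 3.741188 - (-0.029318)·(3.741188 - 3.446644)/(-0.029318 - (-0.319268)) = 3.770971; f(x_4) = -0.000362

3.770971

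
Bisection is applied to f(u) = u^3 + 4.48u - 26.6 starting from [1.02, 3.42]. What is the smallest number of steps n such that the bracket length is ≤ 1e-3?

Initial width b − a = 3.42 − 1.02 = 2.400000.
After n steps the width is (b−a)/2^n; need (b−a)/2^n ≤ 1e-3.
So n ≥ log₂(2.400000/1e-3) = log₂(2400.0000) ≈ 11.2288.
Hence n = 12.

12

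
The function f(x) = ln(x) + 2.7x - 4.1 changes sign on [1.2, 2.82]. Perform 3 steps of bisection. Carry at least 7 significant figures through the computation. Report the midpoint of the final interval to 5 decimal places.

1.30125

f(1.200000) = -0.677678, f(2.820000) = 4.550737 (opposite signs)
step 1: m = 2.010000, f(m) = 2.025135 > 0 → root in [1.200000, 2.010000]
step 2: m = 1.605000, f(m) = 0.706624 > 0 → root in [1.200000, 1.605000]
step 3: m = 1.402500, f(m) = 0.025006 > 0 → root in [1.200000, 1.402500]
Midpoint of [1.200000, 1.402500] = 1.301250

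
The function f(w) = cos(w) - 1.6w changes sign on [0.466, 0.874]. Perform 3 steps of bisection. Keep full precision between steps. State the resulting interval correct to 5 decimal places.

f(0.466000) = 0.147773, f(0.874000) = -0.756636 (opposite signs)
step 1: m = 0.670000, f(m) = -0.288178 < 0 → root in [0.466000, 0.670000]
step 2: m = 0.568000, f(m) = -0.065821 < 0 → root in [0.466000, 0.568000]
step 3: m = 0.517000, f(m) = 0.042106 > 0 → root in [0.517000, 0.568000]

[0.51700, 0.56800]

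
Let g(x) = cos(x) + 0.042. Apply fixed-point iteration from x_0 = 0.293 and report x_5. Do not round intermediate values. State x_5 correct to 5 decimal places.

0.81861

x_1 = g(0.293000) = 0.999382
x_2 = g(0.999382) = 0.582822
x_3 = g(0.582822) = 0.876913
x_4 = g(0.876913) = 0.681528
x_5 = g(0.681528) = 0.818611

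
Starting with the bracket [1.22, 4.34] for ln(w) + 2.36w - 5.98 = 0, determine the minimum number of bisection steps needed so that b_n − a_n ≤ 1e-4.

15

Initial width b − a = 4.34 − 1.22 = 3.120000.
After n steps the width is (b−a)/2^n; need (b−a)/2^n ≤ 1e-4.
So n ≥ log₂(3.120000/1e-4) = log₂(31200.0000) ≈ 14.9293.
Hence n = 15.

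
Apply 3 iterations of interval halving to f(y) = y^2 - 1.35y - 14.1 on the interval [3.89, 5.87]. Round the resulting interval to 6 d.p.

f(3.890000) = -4.219400, f(5.870000) = 12.432400 (opposite signs)
step 1: m = 4.880000, f(m) = 3.126400 > 0 → root in [3.890000, 4.880000]
step 2: m = 4.385000, f(m) = -0.791525 < 0 → root in [4.385000, 4.880000]
step 3: m = 4.632500, f(m) = 1.106181 > 0 → root in [4.385000, 4.632500]

[4.385000, 4.632500]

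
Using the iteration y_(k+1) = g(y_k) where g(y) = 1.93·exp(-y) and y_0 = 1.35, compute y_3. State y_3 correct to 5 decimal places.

0.59888

y_1 = g(1.350000) = 0.500334
y_2 = g(0.500334) = 1.170214
y_3 = g(1.170214) = 0.598880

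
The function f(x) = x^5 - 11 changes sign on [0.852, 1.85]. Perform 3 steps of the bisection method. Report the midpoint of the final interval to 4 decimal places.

f(0.852000) = -10.551050, f(1.850000) = 10.669987 (opposite signs)
step 1: m = 1.351000, f(m) = -6.499334 < 0 → root in [1.351000, 1.850000]
step 2: m = 1.600500, f(m) = -0.497846 < 0 → root in [1.600500, 1.850000]
step 3: m = 1.725250, f(m) = 4.284815 > 0 → root in [1.600500, 1.725250]
Midpoint of [1.600500, 1.725250] = 1.662875

1.6629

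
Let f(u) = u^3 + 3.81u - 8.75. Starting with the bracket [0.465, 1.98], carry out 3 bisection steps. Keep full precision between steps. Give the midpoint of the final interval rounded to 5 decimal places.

1.50656

f(0.465000) = -6.877805, f(1.980000) = 6.556192 (opposite signs)
step 1: m = 1.222500, f(m) = -2.265241 < 0 → root in [1.222500, 1.980000]
step 2: m = 1.601250, f(m) = 1.456370 > 0 → root in [1.222500, 1.601250]
step 3: m = 1.411875, f(m) = -0.556337 < 0 → root in [1.411875, 1.601250]
Midpoint of [1.411875, 1.601250] = 1.506562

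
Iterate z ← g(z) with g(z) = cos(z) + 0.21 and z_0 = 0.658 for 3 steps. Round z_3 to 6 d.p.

z_1 = g(0.658000) = 1.001217
z_2 = g(1.001217) = 0.749278
z_3 = g(0.749278) = 0.942181

0.942181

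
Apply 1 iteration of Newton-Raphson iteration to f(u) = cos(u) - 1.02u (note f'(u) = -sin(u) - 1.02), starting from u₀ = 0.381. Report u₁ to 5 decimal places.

u_0 = 0.381000: f = 0.539673, f' = -1.391849 → u_1 = 0.381000 - (0.539673)/(-1.391849) = 0.768738

0.76874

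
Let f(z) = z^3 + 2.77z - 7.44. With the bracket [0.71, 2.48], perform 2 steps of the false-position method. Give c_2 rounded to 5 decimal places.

f(0.710000) = -5.115389, f(2.480000) = 14.682592
step 1: c = 1.167331, f(c) = -2.615813 < 0 → new bracket [1.167331, 2.480000]
step 2: c = 1.365829, f(c) = -1.108713 < 0 → new bracket [1.365829, 2.480000]

1.36583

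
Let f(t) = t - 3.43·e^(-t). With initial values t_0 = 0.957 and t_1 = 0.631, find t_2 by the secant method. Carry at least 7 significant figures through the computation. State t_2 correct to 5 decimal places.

Secant update: t_(k+1) = t_k − f(t_k)·(t_k − t_(k-1))/(f(t_k) − f(t_(k-1))).
f(t_0) = -0.360268, f(t_1) = -1.193964
t_2 = 0.631000 - (-1.193964)·(0.631000 - 0.957000)/(-1.193964 - (-0.360268)) = 1.097876; f(t_2) = -0.046300

1.09788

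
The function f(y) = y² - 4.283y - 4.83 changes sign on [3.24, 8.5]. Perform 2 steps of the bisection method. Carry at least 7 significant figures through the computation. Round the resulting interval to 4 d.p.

[4.5550, 5.8700]

f(3.240000) = -8.209320, f(8.500000) = 31.014500 (opposite signs)
step 1: m = 5.870000, f(m) = 4.485690 > 0 → root in [3.240000, 5.870000]
step 2: m = 4.555000, f(m) = -3.591040 < 0 → root in [4.555000, 5.870000]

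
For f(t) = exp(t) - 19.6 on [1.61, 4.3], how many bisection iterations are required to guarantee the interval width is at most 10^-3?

Initial width b − a = 4.3 − 1.61 = 2.690000.
After n steps the width is (b−a)/2^n; need (b−a)/2^n ≤ 10^-3.
So n ≥ log₂(2.690000/10^-3) = log₂(2690.0000) ≈ 11.3934.
Hence n = 12.

12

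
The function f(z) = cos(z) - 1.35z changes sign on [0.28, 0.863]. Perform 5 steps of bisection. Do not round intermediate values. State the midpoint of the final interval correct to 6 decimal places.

f(0.280000) = 0.583055, f(0.863000) = -0.514889 (opposite signs)
step 1: m = 0.571500, f(m) = 0.069566 > 0 → root in [0.571500, 0.863000]
step 2: m = 0.717250, f(m) = -0.214671 < 0 → root in [0.571500, 0.717250]
step 3: m = 0.644375, f(m) = -0.070431 < 0 → root in [0.571500, 0.644375]
step 4: m = 0.607938, f(m) = 0.000112 > 0 → root in [0.607938, 0.644375]
step 5: m = 0.626156, f(m) = -0.035025 < 0 → root in [0.607938, 0.626156]
Midpoint of [0.607938, 0.626156] = 0.617047

0.617047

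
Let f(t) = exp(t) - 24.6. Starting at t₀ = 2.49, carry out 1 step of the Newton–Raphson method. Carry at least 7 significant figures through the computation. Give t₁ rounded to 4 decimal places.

Newton update: t ← t − f(t)/f'(t).
f'(t) = exp(t)
t_0 = 2.490000: f = -12.538724, f' = 12.061276 → t_1 = 2.490000 - (-12.538724)/(12.061276) = 3.529585

3.5296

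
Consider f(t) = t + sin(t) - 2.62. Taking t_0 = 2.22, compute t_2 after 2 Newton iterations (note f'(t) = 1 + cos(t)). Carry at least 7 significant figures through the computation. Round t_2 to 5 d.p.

Newton update: t ← t − f(t)/f'(t).
t_0 = 2.220000: f = 0.396565, f' = 0.395448 → t_1 = 2.220000 - (0.396565)/(0.395448) = 1.217173
t_1 = 1.217173: f = -0.464702, f' = 1.346299 → t_2 = 1.217173 - (-0.464702)/(1.346299) = 1.562344

1.56234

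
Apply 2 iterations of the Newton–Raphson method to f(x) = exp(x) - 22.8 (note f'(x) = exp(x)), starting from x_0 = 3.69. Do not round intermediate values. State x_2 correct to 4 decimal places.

x_0 = 3.690000: f = 17.244847, f' = 40.044847 → x_1 = 3.690000 - (17.244847)/(40.044847) = 3.259362
x_1 = 3.259362: f = 3.232914, f' = 26.032914 → x_2 = 3.259362 - (3.232914)/(26.032914) = 3.135176

3.1352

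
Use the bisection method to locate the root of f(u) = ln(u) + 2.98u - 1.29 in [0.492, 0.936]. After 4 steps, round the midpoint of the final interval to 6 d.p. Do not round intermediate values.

0.589125

f(0.492000) = -0.533117, f(0.936000) = 1.433140 (opposite signs)
step 1: m = 0.714000, f(m) = 0.500848 > 0 → root in [0.492000, 0.714000]
step 2: m = 0.603000, f(m) = 0.001102 > 0 → root in [0.492000, 0.603000]
step 3: m = 0.547500, f(m) = -0.260843 < 0 → root in [0.547500, 0.603000]
step 4: m = 0.575250, f(m) = -0.128706 < 0 → root in [0.575250, 0.603000]
Midpoint of [0.575250, 0.603000] = 0.589125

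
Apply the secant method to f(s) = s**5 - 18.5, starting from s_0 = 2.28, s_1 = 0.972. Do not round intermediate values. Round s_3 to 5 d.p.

2.80903

Secant update: s_(k+1) = s_k − f(s_k)·(s_k − s_(k-1))/(f(s_k) − f(s_(k-1))).
f(s_0) = 43.113267, f(s_1) = -17.632376
s_2 = 0.972000 - (-17.632376)·(0.972000 - 2.280000)/(-17.632376 - (43.113267)) = 1.351668; f(s_2) = -13.988204
s_3 = 1.351668 - (-13.988204)·(1.351668 - 0.972000)/(-13.988204 - (-17.632376)) = 2.809027; f(s_3) = 156.395748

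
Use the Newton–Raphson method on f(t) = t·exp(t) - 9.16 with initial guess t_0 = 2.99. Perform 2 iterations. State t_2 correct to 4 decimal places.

f'(t) = (t + 1)·exp(t)
t_0 = 2.990000: f = 50.298191, f' = 79.343873 → t_1 = 2.990000 - (50.298191)/(79.343873) = 2.356073
t_1 = 2.356073: f = 15.695271, f' = 35.404718 → t_2 = 2.356073 - (15.695271)/(35.404718) = 1.912763

1.9128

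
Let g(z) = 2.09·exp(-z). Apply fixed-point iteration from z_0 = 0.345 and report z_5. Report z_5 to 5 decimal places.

z_1 = g(0.345000) = 1.480181
z_2 = g(1.480181) = 0.475677
z_3 = g(0.475677) = 1.298860
z_4 = g(1.298860) = 0.570241
z_5 = g(0.570241) = 1.181663

1.18166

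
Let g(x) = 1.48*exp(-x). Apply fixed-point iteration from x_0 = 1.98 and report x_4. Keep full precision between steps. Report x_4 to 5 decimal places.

x_1 = g(1.980000) = 0.204342
x_2 = g(0.204342) = 1.206471
x_3 = g(1.206471) = 0.442892
x_4 = g(0.442892) = 0.950421

0.95042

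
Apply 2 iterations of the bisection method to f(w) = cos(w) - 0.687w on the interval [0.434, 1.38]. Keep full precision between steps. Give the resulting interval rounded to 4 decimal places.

[0.6705, 0.9070]

f(0.434000) = 0.609133, f(1.380000) = -0.758419 (opposite signs)
step 1: m = 0.907000, f(m) = -0.006998 < 0 → root in [0.434000, 0.907000]
step 2: m = 0.670500, f(m) = 0.322878 > 0 → root in [0.670500, 0.907000]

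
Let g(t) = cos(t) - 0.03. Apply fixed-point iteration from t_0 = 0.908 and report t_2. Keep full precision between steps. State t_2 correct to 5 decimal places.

t_1 = g(0.908000) = 0.585324
t_2 = g(0.585324) = 0.803533

0.80353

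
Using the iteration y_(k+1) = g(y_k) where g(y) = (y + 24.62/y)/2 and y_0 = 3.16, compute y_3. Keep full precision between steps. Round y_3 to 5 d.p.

4.96191

y_1 = g(3.160000) = 5.475570
y_2 = g(5.475570) = 4.985953
y_3 = g(4.985953) = 4.961913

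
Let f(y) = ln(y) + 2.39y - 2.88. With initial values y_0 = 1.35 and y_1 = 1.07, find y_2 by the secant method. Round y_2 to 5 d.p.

1.14920

Secant update: y_(k+1) = y_k − f(y_k)·(y_k − y_(k-1))/(f(y_k) − f(y_(k-1))).
f(y_0) = 0.646605, f(y_1) = -0.255041
y_2 = 1.070000 - (-0.255041)·(1.070000 - 1.350000)/(-0.255041 - (0.646605)) = 1.149201; f(y_2) = 0.005658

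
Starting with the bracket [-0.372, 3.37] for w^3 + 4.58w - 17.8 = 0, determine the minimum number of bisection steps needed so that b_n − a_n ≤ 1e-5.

19

Initial width b − a = 3.37 − -0.372 = 3.742000.
After n steps the width is (b−a)/2^n; need (b−a)/2^n ≤ 1e-5.
So n ≥ log₂(3.742000/1e-5) = log₂(374200.0000) ≈ 18.5135.
Hence n = 19.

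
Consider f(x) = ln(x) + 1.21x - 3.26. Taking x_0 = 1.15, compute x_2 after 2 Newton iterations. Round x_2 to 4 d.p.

2.0856

Newton update: x ← x − f(x)/f'(x).
f'(x) = 1/x + 1.21
x_0 = 1.150000: f = -1.728738, f' = 2.079565 → x_1 = 1.150000 - (-1.728738)/(2.079565) = 1.981298
x_1 = 1.981298: f = -0.178878, f' = 1.714720 → x_2 = 1.981298 - (-0.178878)/(1.714720) = 2.085617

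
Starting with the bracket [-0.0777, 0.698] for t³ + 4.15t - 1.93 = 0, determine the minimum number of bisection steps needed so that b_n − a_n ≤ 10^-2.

7

Initial width b − a = 0.698 − -0.0777 = 0.775700.
After n steps the width is (b−a)/2^n; need (b−a)/2^n ≤ 10^-2.
So n ≥ log₂(0.775700/10^-2) = log₂(77.5700) ≈ 6.2774.
Hence n = 7.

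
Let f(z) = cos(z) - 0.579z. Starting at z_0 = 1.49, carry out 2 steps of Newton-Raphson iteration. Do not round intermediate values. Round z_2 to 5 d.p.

0.97270

Newton update: z ← z − f(z)/f'(z).
f'(z) = -sin(z) - 0.579
z_0 = 1.490000: f = -0.782002, f' = -1.575738 → z_1 = 1.490000 - (-0.782002)/(-1.575738) = 0.993724
z_1 = 0.993724: f = -0.029793, f' = -1.417063 → z_2 = 0.993724 - (-0.029793)/(-1.417063) = 0.972699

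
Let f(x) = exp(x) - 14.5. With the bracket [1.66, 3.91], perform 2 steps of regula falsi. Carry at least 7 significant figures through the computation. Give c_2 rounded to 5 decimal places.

f(1.660000) = -9.240689, f(3.910000) = 35.398952
step 1: c = 2.125764, f(c) = -6.120701 < 0 → new bracket [2.125764, 3.910000]
step 2: c = 2.388791, f(c) = -3.599694 < 0 → new bracket [2.388791, 3.910000]

2.38879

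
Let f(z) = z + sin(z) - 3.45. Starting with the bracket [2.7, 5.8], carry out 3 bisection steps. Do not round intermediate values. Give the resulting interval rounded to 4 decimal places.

[4.2500, 4.6375]

f(2.700000) = -0.322620, f(5.800000) = 1.885398 (opposite signs)
step 1: m = 4.250000, f(m) = -0.094989 < 0 → root in [4.250000, 5.800000]
step 2: m = 5.025000, f(m) = 0.623466 > 0 → root in [4.250000, 5.025000]
step 3: m = 4.637500, f(m) = 0.190303 > 0 → root in [4.250000, 4.637500]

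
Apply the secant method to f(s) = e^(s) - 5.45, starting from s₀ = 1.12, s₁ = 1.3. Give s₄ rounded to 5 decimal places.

Secant update: s_(k+1) = s_k − f(s_k)·(s_k − s_(k-1))/(f(s_k) − f(s_(k-1))).
f(s_0) = -2.385146, f(s_1) = -1.780703
s_2 = 1.300000 - (-1.780703)·(1.300000 - 1.120000)/(-1.780703 - (-2.385146)) = 1.830285; f(s_2) = 0.785662
s_3 = 1.830285 - (0.785662)·(1.830285 - 1.300000)/(0.785662 - (-1.780703)) = 1.667944; f(s_3) = -0.148741
s_4 = 1.667944 - (-0.148741)·(1.667944 - 1.830285)/(-0.148741 - (0.785662)) = 1.693786; f(s_4) = -0.009961

1.69379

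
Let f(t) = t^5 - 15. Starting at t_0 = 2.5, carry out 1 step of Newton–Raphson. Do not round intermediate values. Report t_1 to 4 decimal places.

f'(t) = 5t^4
t_0 = 2.500000: f = 82.656250, f' = 195.312500 → t_1 = 2.500000 - (82.656250)/(195.312500) = 2.076800

2.0768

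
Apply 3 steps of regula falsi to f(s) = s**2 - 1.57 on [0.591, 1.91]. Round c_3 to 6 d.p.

1.244960

f(0.591000) = -1.220719, f(1.910000) = 2.078100
step 1: c = 1.079092, f(c) = -0.405560 < 0 → new bracket [1.079092, 1.910000]
step 2: c = 1.214772, f(c) = -0.094328 < 0 → new bracket [1.214772, 1.910000]
step 3: c = 1.244960, f(c) = -0.020076 < 0 → new bracket [1.244960, 1.910000]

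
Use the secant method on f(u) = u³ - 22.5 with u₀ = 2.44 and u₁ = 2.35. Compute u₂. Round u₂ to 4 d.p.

2.9033

Secant update: u_(k+1) = u_k − f(u_k)·(u_k − u_(k-1))/(f(u_k) − f(u_(k-1))).
f(u_0) = -7.973216, f(u_1) = -9.522125
u_2 = 2.350000 - (-9.522125)·(2.350000 - 2.440000)/(-9.522125 - (-7.973216)) = 2.903287; f(u_2) = 1.972026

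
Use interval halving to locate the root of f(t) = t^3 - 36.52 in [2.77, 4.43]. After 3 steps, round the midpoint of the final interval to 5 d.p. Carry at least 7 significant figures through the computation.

f(2.770000) = -15.266067, f(4.430000) = 50.418307 (opposite signs)
step 1: m = 3.600000, f(m) = 10.136000 > 0 → root in [2.770000, 3.600000]
step 2: m = 3.185000, f(m) = -4.210643 < 0 → root in [3.185000, 3.600000]
step 3: m = 3.392500, f(m) = 2.524473 > 0 → root in [3.185000, 3.392500]
Midpoint of [3.185000, 3.392500] = 3.288750

3.28875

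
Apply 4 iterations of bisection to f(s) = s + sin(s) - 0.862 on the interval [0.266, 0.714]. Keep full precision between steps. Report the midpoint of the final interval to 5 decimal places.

0.44800

f(0.266000) = -0.333126, f(0.714000) = 0.506862 (opposite signs)
step 1: m = 0.490000, f(m) = 0.098626 > 0 → root in [0.266000, 0.490000]
step 2: m = 0.378000, f(m) = -0.114938 < 0 → root in [0.378000, 0.490000]
step 3: m = 0.434000, f(m) = -0.007497 < 0 → root in [0.434000, 0.490000]
step 4: m = 0.462000, f(m) = 0.045739 > 0 → root in [0.434000, 0.462000]
Midpoint of [0.434000, 0.462000] = 0.448000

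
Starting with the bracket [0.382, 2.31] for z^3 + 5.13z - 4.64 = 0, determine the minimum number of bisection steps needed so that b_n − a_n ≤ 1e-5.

Initial width b − a = 2.31 − 0.382 = 1.928000.
After n steps the width is (b−a)/2^n; need (b−a)/2^n ≤ 1e-5.
So n ≥ log₂(1.928000/1e-5) = log₂(192800.0000) ≈ 17.5567.
Hence n = 18.

18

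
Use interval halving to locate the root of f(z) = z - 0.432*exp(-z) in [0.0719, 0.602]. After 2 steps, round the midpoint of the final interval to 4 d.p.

0.2707

f(0.071900) = -0.330130, f(0.602000) = 0.365387 (opposite signs)
step 1: m = 0.336950, f(m) = 0.028526 > 0 → root in [0.071900, 0.336950]
step 2: m = 0.204425, f(m) = -0.147705 < 0 → root in [0.204425, 0.336950]
Midpoint of [0.204425, 0.336950] = 0.270687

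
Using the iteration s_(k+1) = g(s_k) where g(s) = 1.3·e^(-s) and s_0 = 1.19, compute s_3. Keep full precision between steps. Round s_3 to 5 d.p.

0.54173

s_1 = g(1.190000) = 0.395488
s_2 = g(0.395488) = 0.875357
s_3 = g(0.875357) = 0.541727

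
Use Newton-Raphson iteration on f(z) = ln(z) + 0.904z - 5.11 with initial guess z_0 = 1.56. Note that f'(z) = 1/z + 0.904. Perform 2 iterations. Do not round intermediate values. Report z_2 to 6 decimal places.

Newton update: z ← z − f(z)/f'(z).
z_0 = 1.560000: f = -3.255074, f' = 1.545026 → z_1 = 1.560000 - (-3.255074)/(1.545026) = 3.666809
z_1 = 3.666809: f = -0.495883, f' = 1.176717 → z_2 = 3.666809 - (-0.495883)/(1.176717) = 4.088221

4.088221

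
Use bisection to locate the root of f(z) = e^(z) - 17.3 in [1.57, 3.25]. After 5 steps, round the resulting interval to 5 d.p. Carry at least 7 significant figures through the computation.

f(1.570000) = -12.493352, f(3.250000) = 8.490340 (opposite signs)
step 1: m = 2.410000, f(m) = -6.166039 < 0 → root in [2.410000, 3.250000]
step 2: m = 2.830000, f(m) = -0.354539 < 0 → root in [2.830000, 3.250000]
step 3: m = 3.040000, f(m) = 3.605243 > 0 → root in [2.830000, 3.040000]
step 4: m = 2.935000, f(m) = 1.521503 > 0 → root in [2.830000, 2.935000]
step 5: m = 2.882500, f(m) = 0.558865 > 0 → root in [2.830000, 2.882500]

[2.83000, 2.88250]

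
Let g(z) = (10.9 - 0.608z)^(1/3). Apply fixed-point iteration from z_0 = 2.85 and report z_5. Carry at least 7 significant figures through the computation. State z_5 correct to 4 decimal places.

2.1259

z_1 = g(2.850000) = 2.092886
z_2 = g(2.092886) = 2.127346
z_3 = g(2.127346) = 2.125802
z_4 = g(2.125802) = 2.125871
z_5 = g(2.125871) = 2.125868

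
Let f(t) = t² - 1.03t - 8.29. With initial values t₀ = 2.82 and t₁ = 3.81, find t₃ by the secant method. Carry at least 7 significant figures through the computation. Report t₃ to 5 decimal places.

f(t_0) = -3.242200, f(t_1) = 2.301800
t_2 = 3.810000 - (2.301800)·(3.810000 - 2.820000)/(2.301800 - (-3.242200)) = 3.398964; f(t_2) = -0.237975
t_3 = 3.398964 - (-0.237975)·(3.398964 - 3.810000)/(-0.237975 - (2.301800)) = 3.437478; f(t_3) = -0.014347

3.43748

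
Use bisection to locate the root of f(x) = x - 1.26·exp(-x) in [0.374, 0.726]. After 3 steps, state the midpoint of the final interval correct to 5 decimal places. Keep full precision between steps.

0.66000

f(0.374000) = -0.492851, f(0.726000) = 0.116361 (opposite signs)
step 1: m = 0.550000, f(m) = -0.176957 < 0 → root in [0.550000, 0.726000]
step 2: m = 0.638000, f(m) = -0.027719 < 0 → root in [0.638000, 0.726000]
step 3: m = 0.682000, f(m) = 0.044938 > 0 → root in [0.638000, 0.682000]
Midpoint of [0.638000, 0.682000] = 0.660000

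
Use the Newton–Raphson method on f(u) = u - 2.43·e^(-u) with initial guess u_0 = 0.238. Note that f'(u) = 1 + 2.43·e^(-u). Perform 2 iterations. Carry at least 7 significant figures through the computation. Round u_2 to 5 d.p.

Newton update: u ← u − f(u)/f'(u).
u_0 = 0.238000: f = -1.677333, f' = 2.915333 → u_1 = 0.238000 - (-1.677333)/(2.915333) = 0.813349
u_1 = 0.813349: f = -0.264043, f' = 2.077391 → u_2 = 0.813349 - (-0.264043)/(2.077391) = 0.940452

0.94045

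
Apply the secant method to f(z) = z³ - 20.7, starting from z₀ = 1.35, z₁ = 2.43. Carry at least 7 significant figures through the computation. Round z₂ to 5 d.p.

3.00696

f(z_0) = -18.239625, f(z_1) = -6.351093
z_2 = 2.430000 - (-6.351093)·(2.430000 - 1.350000)/(-6.351093 - (-18.239625)) = 3.006958; f(z_2) = 6.488295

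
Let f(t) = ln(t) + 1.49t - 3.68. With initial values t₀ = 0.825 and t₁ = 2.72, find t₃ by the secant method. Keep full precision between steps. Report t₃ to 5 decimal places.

2.00090

f(t_0) = -2.643122, f(t_1) = 1.373432
t_2 = 2.720000 - (1.373432)·(2.720000 - 0.825000)/(1.373432 - (-2.643122)) = 2.072018; f(t_2) = 0.135830
t_3 = 2.072018 - (0.135830)·(2.072018 - 2.720000)/(0.135830 - (1.373432)) = 2.000900; f(t_3) = -0.005061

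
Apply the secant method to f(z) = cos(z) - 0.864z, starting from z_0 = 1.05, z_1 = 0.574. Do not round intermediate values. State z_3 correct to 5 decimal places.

f(z_0) = -0.409629, f(z_1) = 0.343800
z_2 = 0.574000 - (0.343800)·(0.574000 - 1.050000)/(0.343800 - (-0.409629)) = 0.791205; f(z_2) = 0.019387
z_3 = 0.791205 - (0.019387)·(0.791205 - 0.574000)/(0.019387 - (0.343800)) = 0.804186; f(z_3) = -0.001119

0.80419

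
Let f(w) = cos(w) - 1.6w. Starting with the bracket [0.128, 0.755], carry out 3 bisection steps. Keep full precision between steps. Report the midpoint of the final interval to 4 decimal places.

f(0.128000) = 0.787019, f(0.755000) = -0.479728 (opposite signs)
step 1: m = 0.441500, f(m) = 0.197712 > 0 → root in [0.441500, 0.755000]
step 2: m = 0.598250, f(m) = -0.130878 < 0 → root in [0.441500, 0.598250]
step 3: m = 0.519875, f(m) = 0.036081 > 0 → root in [0.519875, 0.598250]
Midpoint of [0.519875, 0.598250] = 0.559063

0.5591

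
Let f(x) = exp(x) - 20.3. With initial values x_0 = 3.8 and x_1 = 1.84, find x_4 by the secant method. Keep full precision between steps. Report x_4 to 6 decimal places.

f(x_0) = 24.401184, f(x_1) = -14.003462
x_2 = 1.840000 - (-14.003462)·(1.840000 - 3.800000)/(-14.003462 - (24.401184)) = 2.554674; f(x_2) = -7.432901
x_3 = 2.554674 - (-7.432901)·(2.554674 - 1.840000)/(-7.432901 - (-14.003462)) = 3.363143; f(x_3) = 8.579821
x_4 = 3.363143 - (8.579821)·(3.363143 - 2.554674)/(8.579821 - (-7.432901)) = 2.929955; f(x_4) = -1.573216

2.929955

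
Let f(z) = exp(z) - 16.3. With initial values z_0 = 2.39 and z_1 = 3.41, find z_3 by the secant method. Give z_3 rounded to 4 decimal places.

2.7581

Secant update: z_(k+1) = z_k − f(z_k)·(z_k − z_(k-1))/(f(z_k) − f(z_(k-1))).
f(z_0) = -5.386506, f(z_1) = 13.965244
z_2 = 3.410000 - (13.965244)·(3.410000 - 2.390000)/(13.965244 - (-5.386506)) = 2.673914; f(z_2) = -1.803400
z_3 = 2.673914 - (-1.803400)·(2.673914 - 3.410000)/(-1.803400 - (13.965244)) = 2.758097; f(z_3) = -0.530188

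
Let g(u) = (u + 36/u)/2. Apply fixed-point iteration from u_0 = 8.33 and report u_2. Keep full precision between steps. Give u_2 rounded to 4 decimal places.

6.0084

u_1 = g(8.330000) = 6.325864
u_2 = g(6.325864) = 6.008393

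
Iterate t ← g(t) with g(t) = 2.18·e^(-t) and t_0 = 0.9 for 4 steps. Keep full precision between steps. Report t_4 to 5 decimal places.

0.89736

t_1 = g(0.900000) = 0.886322
t_2 = g(0.886322) = 0.898528
t_3 = g(0.898528) = 0.887627
t_4 = g(0.887627) = 0.897356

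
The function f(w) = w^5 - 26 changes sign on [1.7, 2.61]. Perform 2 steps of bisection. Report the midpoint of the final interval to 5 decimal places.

f(1.700000) = -11.801430, f(2.610000) = 95.116284 (opposite signs)
step 1: m = 2.155000, f(m) = 20.476816 > 0 → root in [1.700000, 2.155000]
step 2: m = 1.927500, f(m) = 0.605531 > 0 → root in [1.700000, 1.927500]
Midpoint of [1.700000, 1.927500] = 1.813750

1.81375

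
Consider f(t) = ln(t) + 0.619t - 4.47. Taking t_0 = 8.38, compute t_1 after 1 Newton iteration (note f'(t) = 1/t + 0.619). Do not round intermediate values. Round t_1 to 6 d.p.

t_0 = 8.380000: f = 2.843068, f' = 0.738332 → t_1 = 8.380000 - (2.843068)/(0.738332) = 4.529335

4.529335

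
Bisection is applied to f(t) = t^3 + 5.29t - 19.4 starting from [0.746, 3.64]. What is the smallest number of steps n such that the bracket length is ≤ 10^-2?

Initial width b − a = 3.64 − 0.746 = 2.894000.
After n steps the width is (b−a)/2^n; need (b−a)/2^n ≤ 10^-2.
So n ≥ log₂(2.894000/10^-2) = log₂(289.4000) ≈ 8.1769.
Hence n = 9.

9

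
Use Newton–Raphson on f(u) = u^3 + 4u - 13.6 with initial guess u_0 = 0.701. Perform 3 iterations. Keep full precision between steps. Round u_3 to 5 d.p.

1.85137

Newton update: u ← u − f(u)/f'(u).
f'(u) = 3u^2 + 4
u_0 = 0.701000: f = -10.451528, f' = 5.474203 → u_1 = 0.701000 - (-10.451528)/(5.474203) = 2.610233
u_1 = 2.610233: f = 14.625270, f' = 24.439946 → u_2 = 2.610233 - (14.625270)/(24.439946) = 2.011816
u_2 = 2.011816: f = 2.589898, f' = 16.142213 → u_3 = 2.011816 - (2.589898)/(16.142213) = 1.851374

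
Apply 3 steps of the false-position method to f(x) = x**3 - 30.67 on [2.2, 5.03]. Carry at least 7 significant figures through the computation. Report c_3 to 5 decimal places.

f(2.200000) = -20.022000, f(5.030000) = 96.593527
step 1: c = 2.685889, f(c) = -11.293987 < 0 → new bracket [2.685889, 5.030000]
step 2: c = 2.931278, f(c) = -5.483315 < 0 → new bracket [2.931278, 5.030000]
step 3: c = 3.044016, f(c) = -2.464043 < 0 → new bracket [3.044016, 5.030000]

3.04402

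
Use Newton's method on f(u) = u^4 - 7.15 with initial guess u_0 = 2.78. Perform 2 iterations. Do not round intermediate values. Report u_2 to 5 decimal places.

Newton update: u ← u − f(u)/f'(u).
f'(u) = 4u^3
u_0 = 2.780000: f = 52.578167, f' = 85.939808 → u_1 = 2.780000 - (52.578167)/(85.939808) = 2.168198
u_1 = 2.168198: f = 14.950168, f' = 40.771498 → u_2 = 2.168198 - (14.950168)/(40.771498) = 1.801516

1.80152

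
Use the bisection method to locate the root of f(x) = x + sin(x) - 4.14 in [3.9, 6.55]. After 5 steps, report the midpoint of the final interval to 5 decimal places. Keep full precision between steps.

f(3.900000) = -0.927766, f(6.550000) = 2.673660 (opposite signs)
step 1: m = 5.225000, f(m) = 0.213533 > 0 → root in [3.900000, 5.225000]
step 2: m = 4.562500, f(m) = -0.566288 < 0 → root in [4.562500, 5.225000]
step 3: m = 4.893750, f(m) = -0.229849 < 0 → root in [4.893750, 5.225000]
step 4: m = 5.059375, f(m) = -0.021027 < 0 → root in [5.059375, 5.225000]
step 5: m = 5.142187, f(m) = 0.093138 > 0 → root in [5.059375, 5.142187]
Midpoint of [5.059375, 5.142187] = 5.100781

5.10078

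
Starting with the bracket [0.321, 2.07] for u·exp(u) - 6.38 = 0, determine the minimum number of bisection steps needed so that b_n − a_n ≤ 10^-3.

11

Initial width b − a = 2.07 − 0.321 = 1.749000.
After n steps the width is (b−a)/2^n; need (b−a)/2^n ≤ 10^-3.
So n ≥ log₂(1.749000/10^-3) = log₂(1749.0000) ≈ 10.7723.
Hence n = 11.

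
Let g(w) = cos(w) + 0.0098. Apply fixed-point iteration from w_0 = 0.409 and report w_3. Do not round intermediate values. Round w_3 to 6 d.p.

w_1 = g(0.409000) = 0.927319
w_2 = g(0.927319) = 0.609781
w_3 = g(0.609781) = 0.829573

0.829573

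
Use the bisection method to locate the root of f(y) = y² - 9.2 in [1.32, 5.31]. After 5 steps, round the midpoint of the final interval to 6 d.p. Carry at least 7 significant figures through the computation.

f(1.320000) = -7.457600, f(5.310000) = 18.996100 (opposite signs)
step 1: m = 3.315000, f(m) = 1.789225 > 0 → root in [1.320000, 3.315000]
step 2: m = 2.317500, f(m) = -3.829194 < 0 → root in [2.317500, 3.315000]
step 3: m = 2.816250, f(m) = -1.268736 < 0 → root in [2.816250, 3.315000]
step 4: m = 3.065625, f(m) = 0.198057 > 0 → root in [2.816250, 3.065625]
step 5: m = 2.940937, f(m) = -0.550887 < 0 → root in [2.940937, 3.065625]
Midpoint of [2.940937, 3.065625] = 3.003281

3.003281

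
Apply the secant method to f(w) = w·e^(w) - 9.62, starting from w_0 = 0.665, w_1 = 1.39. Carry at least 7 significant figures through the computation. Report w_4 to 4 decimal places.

Secant update: w_(k+1) = w_k − f(w_k)·(w_k − w_(k-1))/(f(w_k) − f(w_(k-1))).
f(w_0) = -8.326914, f(w_1) = -4.039358
w_2 = 1.390000 - (-4.039358)·(1.390000 - 0.665000)/(-4.039358 - (-8.326914)) = 2.073031; f(w_2) = 6.858283
w_3 = 2.073031 - (6.858283)·(2.073031 - 1.390000)/(6.858283 - (-4.039358)) = 1.643175; f(w_3) = -1.122219
w_4 = 1.643175 - (-1.122219)·(1.643175 - 2.073031)/(-1.122219 - (6.858283)) = 1.703621; f(w_4) = -0.260635

1.7036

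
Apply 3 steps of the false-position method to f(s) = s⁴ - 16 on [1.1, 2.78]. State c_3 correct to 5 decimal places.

f(1.100000) = -14.535900, f(2.780000) = 43.728167
step 1: c = 1.519132, f(c) = -10.674240 < 0 → new bracket [1.519132, 2.780000]
step 2: c = 1.766525, f(c) = -6.261783 < 0 → new bracket [1.766525, 2.780000]
step 3: c = 1.893474, f(c) = -3.146027 < 0 → new bracket [1.893474, 2.780000]

1.89347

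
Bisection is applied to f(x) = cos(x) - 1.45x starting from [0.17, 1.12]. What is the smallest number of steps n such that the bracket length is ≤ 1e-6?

Initial width b − a = 1.12 − 0.17 = 0.950000.
After n steps the width is (b−a)/2^n; need (b−a)/2^n ≤ 1e-6.
So n ≥ log₂(0.950000/1e-6) = log₂(950000.0000) ≈ 19.8576.
Hence n = 20.

20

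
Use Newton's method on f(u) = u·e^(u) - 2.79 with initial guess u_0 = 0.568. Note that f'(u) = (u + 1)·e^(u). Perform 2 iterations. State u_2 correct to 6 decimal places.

1.039956

u_0 = 0.568000: f = -1.787631, f' = 2.767103 → u_1 = 0.568000 - (-1.787631)/(2.767103) = 1.214030
u_1 = 1.214030: f = 1.297670, f' = 7.454696 → u_2 = 1.214030 - (1.297670)/(7.454696) = 1.039956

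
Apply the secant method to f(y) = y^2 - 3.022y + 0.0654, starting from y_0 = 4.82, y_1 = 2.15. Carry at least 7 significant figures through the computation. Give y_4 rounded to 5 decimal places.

Secant update: y_(k+1) = y_k − f(y_k)·(y_k − y_(k-1))/(f(y_k) − f(y_(k-1))).
f(y_0) = 8.731760, f(y_1) = -1.809400
y_2 = 2.150000 - (-1.809400)·(2.150000 - 4.820000)/(-1.809400 - (8.731760)) = 2.608308; f(y_2) = -1.013636
y_3 = 2.608308 - (-1.013636)·(2.608308 - 2.150000)/(-1.013636 - (-1.809400)) = 3.192096; f(y_3) = 0.608363
y_4 = 3.192096 - (0.608363)·(3.192096 - 2.608308)/(0.608363 - (-1.013636)) = 2.973135; f(y_4) = -0.079883

2.97313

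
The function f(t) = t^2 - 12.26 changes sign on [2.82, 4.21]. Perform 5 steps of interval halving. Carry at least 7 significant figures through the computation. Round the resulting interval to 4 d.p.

[3.4716, 3.5150]

f(2.820000) = -4.307600, f(4.210000) = 5.464100 (opposite signs)
step 1: m = 3.515000, f(m) = 0.095225 > 0 → root in [2.820000, 3.515000]
step 2: m = 3.167500, f(m) = -2.226944 < 0 → root in [3.167500, 3.515000]
step 3: m = 3.341250, f(m) = -1.096048 < 0 → root in [3.341250, 3.515000]
step 4: m = 3.428125, f(m) = -0.507959 < 0 → root in [3.428125, 3.515000]
step 5: m = 3.471562, f(m) = -0.208254 < 0 → root in [3.471562, 3.515000]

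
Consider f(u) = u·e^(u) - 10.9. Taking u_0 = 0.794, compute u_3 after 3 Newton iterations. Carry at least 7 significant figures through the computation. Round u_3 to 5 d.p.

2.01930

f'(u) = (u + 1)·e^(u)
u_0 = 0.794000: f = -9.143491, f' = 3.968736 → u_1 = 0.794000 - (-9.143491)/(3.968736) = 3.097880
u_1 = 3.097880: f = 57.720930, f' = 90.771865 → u_2 = 3.097880 - (57.720930)/(90.771865) = 2.461990
u_2 = 2.461990: f = 17.974515, f' = 40.602638 → u_3 = 2.461990 - (17.974515)/(40.602638) = 2.019296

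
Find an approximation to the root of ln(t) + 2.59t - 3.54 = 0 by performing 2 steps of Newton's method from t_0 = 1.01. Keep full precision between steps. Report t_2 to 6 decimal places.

1.273454

f'(t) = 1/t + 2.59
t_0 = 1.010000: f = -0.914150, f' = 3.580099 → t_1 = 1.010000 - (-0.914150)/(3.580099) = 1.265342
t_1 = 1.265342: f = -0.027422, f' = 3.380300 → t_2 = 1.265342 - (-0.027422)/(3.380300) = 1.273454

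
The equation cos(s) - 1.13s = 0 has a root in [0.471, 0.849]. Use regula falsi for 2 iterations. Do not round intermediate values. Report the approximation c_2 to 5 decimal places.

0.68495

False-position update: c = (a·f(b) − b·f(a))/(f(b) − f(a)); replace the endpoint whose sign matches f(c).
f(0.471000) = 0.358885, f(0.849000) = -0.298636
step 1: c = 0.677318, f(c) = 0.013887 > 0 → new bracket [0.677318, 0.849000]
step 2: c = 0.684947, f(c) = 0.000463 > 0 → new bracket [0.684947, 0.849000]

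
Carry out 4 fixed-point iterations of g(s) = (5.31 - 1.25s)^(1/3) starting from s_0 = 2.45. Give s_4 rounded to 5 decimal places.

s_1 = g(2.450000) = 1.309885
s_2 = g(1.309885) = 1.542859
s_3 = g(1.542859) = 1.500951
s_4 = g(1.500951) = 1.508663

1.50866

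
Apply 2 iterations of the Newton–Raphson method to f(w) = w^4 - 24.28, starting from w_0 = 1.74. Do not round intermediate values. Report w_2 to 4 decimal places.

2.2520

f'(w) = 4w^3
w_0 = 1.740000: f = -15.113638, f' = 21.072096 → w_1 = 1.740000 - (-15.113638)/(21.072096) = 2.457235
w_1 = 2.457235: f = 12.177472, f' = 59.347155 → w_2 = 2.457235 - (12.177472)/(59.347155) = 2.252044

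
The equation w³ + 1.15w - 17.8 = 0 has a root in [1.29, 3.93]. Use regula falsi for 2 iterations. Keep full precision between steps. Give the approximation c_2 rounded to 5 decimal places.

f(1.290000) = -14.169811, f(3.930000) = 47.417957
step 1: c = 1.897398, f(c) = -8.787131 < 0 → new bracket [1.897398, 3.930000]
step 2: c = 2.215176, f(c) = -4.382666 < 0 → new bracket [2.215176, 3.930000]

2.21518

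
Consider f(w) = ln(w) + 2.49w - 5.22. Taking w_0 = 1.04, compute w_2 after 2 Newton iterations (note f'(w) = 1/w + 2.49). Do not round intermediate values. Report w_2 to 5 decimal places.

1.84927

w_0 = 1.040000: f = -2.591179, f' = 3.451538 → w_1 = 1.040000 - (-2.591179)/(3.451538) = 1.790732
w_1 = 1.790732: f = -0.178454, f' = 3.048431 → w_2 = 1.790732 - (-0.178454)/(3.048431) = 1.849271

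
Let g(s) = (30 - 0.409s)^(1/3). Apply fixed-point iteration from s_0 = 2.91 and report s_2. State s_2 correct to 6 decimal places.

s_1 = g(2.910000) = 3.065586
s_2 = g(3.065586) = 3.063327

3.063327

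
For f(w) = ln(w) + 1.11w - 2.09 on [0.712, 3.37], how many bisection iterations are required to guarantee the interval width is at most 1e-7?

Initial width b − a = 3.37 − 0.712 = 2.658000.
After n steps the width is (b−a)/2^n; need (b−a)/2^n ≤ 1e-7.
So n ≥ log₂(2.658000/1e-7) = log₂(26580000.0000) ≈ 24.6638.
Hence n = 25.

25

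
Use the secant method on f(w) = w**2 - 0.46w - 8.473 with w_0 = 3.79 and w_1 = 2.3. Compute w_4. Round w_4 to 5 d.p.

f(w_0) = 4.147700, f(w_1) = -4.241000
w_2 = 2.300000 - (-4.241000)·(2.300000 - 3.790000)/(-4.241000 - (4.147700)) = 3.053286; f(w_2) = -0.554956
w_3 = 3.053286 - (-0.554956)·(3.053286 - 2.300000)/(-0.554956 - (-4.241000)) = 3.166698; f(w_3) = 0.098294
w_4 = 3.166698 - (0.098294)·(3.166698 - 3.053286)/(0.098294 - (-0.554956)) = 3.149633; f(w_4) = -0.001644

3.14963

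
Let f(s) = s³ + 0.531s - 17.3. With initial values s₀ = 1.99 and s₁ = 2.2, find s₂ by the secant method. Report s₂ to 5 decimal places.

2.60001

Secant update: s_(k+1) = s_k − f(s_k)·(s_k − s_(k-1))/(f(s_k) − f(s_(k-1))).
f(s_0) = -8.362711, f(s_1) = -5.483800
s_2 = 2.200000 - (-5.483800)·(2.200000 - 1.990000)/(-5.483800 - (-8.362711)) = 2.600012; f(s_2) = 1.656843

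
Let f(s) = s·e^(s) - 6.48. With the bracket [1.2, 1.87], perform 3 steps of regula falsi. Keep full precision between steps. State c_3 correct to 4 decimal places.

f(1.200000) = -2.495860, f(1.870000) = 5.653114
step 1: c = 1.405207, f(c) = -0.751856 < 0 → new bracket [1.405207, 1.870000]
step 2: c = 1.459767, f(c) = -0.195763 < 0 → new bracket [1.459767, 1.870000]
step 3: c = 1.473498, f(c) = -0.048955 < 0 → new bracket [1.473498, 1.870000]

1.4735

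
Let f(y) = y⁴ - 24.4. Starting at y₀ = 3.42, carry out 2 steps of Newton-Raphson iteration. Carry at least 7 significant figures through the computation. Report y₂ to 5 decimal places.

f'(y) = 4y³
y_0 = 3.420000: f = 112.405773, f' = 160.006752 → y_1 = 3.420000 - (112.405773)/(160.006752) = 2.717494
y_1 = 2.717494: f = 30.134847, f' = 80.272274 → y_2 = 2.717494 - (30.134847)/(80.272274) = 2.342086

2.34209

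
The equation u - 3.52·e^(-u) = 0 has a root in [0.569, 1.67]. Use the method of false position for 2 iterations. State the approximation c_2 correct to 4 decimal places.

1.1457

f(0.569000) = -1.423641, f(1.670000) = 1.007370
step 1: c = 1.213764, f(c) = 0.168053 > 0 → new bracket [0.569000, 1.213764]
step 2: c = 1.145689, f(c) = 0.026312 > 0 → new bracket [0.569000, 1.145689]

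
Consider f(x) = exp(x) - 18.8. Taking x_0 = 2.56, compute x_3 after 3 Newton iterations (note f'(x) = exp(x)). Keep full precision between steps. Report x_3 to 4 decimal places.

2.9339

x_0 = 2.560000: f = -5.864183, f' = 12.935817 → x_1 = 2.560000 - (-5.864183)/(12.935817) = 3.013329
x_1 = 3.013329: f = 1.555052, f' = 20.355052 → x_2 = 3.013329 - (1.555052)/(20.355052) = 2.936933
x_2 = 2.936933: f = 0.057916, f' = 18.857916 → x_3 = 2.936933 - (0.057916)/(18.857916) = 2.933862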